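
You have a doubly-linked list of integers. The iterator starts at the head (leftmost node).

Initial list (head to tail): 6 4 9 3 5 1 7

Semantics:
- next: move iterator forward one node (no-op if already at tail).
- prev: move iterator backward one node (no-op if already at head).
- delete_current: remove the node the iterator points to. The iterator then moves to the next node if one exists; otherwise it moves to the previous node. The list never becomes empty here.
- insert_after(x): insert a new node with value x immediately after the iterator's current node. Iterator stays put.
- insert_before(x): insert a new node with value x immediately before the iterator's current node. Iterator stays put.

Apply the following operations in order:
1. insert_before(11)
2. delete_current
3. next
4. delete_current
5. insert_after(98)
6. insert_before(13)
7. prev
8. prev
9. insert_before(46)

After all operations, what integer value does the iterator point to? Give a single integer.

After 1 (insert_before(11)): list=[11, 6, 4, 9, 3, 5, 1, 7] cursor@6
After 2 (delete_current): list=[11, 4, 9, 3, 5, 1, 7] cursor@4
After 3 (next): list=[11, 4, 9, 3, 5, 1, 7] cursor@9
After 4 (delete_current): list=[11, 4, 3, 5, 1, 7] cursor@3
After 5 (insert_after(98)): list=[11, 4, 3, 98, 5, 1, 7] cursor@3
After 6 (insert_before(13)): list=[11, 4, 13, 3, 98, 5, 1, 7] cursor@3
After 7 (prev): list=[11, 4, 13, 3, 98, 5, 1, 7] cursor@13
After 8 (prev): list=[11, 4, 13, 3, 98, 5, 1, 7] cursor@4
After 9 (insert_before(46)): list=[11, 46, 4, 13, 3, 98, 5, 1, 7] cursor@4

Answer: 4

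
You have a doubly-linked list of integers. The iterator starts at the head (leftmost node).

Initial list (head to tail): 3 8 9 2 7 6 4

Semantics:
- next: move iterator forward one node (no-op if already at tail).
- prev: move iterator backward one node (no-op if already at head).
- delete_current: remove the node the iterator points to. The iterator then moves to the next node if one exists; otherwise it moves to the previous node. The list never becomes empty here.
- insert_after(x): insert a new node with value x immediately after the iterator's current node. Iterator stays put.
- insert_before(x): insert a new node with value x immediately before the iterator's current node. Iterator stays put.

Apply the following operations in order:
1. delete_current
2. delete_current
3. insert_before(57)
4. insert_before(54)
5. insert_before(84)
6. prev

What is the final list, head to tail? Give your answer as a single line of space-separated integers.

Answer: 57 54 84 9 2 7 6 4

Derivation:
After 1 (delete_current): list=[8, 9, 2, 7, 6, 4] cursor@8
After 2 (delete_current): list=[9, 2, 7, 6, 4] cursor@9
After 3 (insert_before(57)): list=[57, 9, 2, 7, 6, 4] cursor@9
After 4 (insert_before(54)): list=[57, 54, 9, 2, 7, 6, 4] cursor@9
After 5 (insert_before(84)): list=[57, 54, 84, 9, 2, 7, 6, 4] cursor@9
After 6 (prev): list=[57, 54, 84, 9, 2, 7, 6, 4] cursor@84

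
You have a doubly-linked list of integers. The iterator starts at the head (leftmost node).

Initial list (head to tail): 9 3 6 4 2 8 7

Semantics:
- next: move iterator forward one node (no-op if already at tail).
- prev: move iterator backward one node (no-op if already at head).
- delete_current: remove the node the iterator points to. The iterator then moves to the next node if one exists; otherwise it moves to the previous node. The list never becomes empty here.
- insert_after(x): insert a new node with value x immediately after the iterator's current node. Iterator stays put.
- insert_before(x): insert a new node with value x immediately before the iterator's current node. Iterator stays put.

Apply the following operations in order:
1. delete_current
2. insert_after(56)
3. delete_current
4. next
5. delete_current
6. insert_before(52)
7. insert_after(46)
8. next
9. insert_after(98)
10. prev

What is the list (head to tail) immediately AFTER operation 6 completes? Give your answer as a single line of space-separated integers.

After 1 (delete_current): list=[3, 6, 4, 2, 8, 7] cursor@3
After 2 (insert_after(56)): list=[3, 56, 6, 4, 2, 8, 7] cursor@3
After 3 (delete_current): list=[56, 6, 4, 2, 8, 7] cursor@56
After 4 (next): list=[56, 6, 4, 2, 8, 7] cursor@6
After 5 (delete_current): list=[56, 4, 2, 8, 7] cursor@4
After 6 (insert_before(52)): list=[56, 52, 4, 2, 8, 7] cursor@4

Answer: 56 52 4 2 8 7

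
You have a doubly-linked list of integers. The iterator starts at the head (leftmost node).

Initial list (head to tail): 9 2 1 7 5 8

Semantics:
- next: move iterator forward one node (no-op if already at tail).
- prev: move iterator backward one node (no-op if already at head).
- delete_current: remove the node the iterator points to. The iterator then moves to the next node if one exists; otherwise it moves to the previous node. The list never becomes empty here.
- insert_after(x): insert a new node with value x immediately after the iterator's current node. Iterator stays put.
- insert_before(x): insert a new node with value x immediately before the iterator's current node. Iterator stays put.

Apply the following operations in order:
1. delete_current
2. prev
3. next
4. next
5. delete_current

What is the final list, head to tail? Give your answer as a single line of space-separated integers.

Answer: 2 1 5 8

Derivation:
After 1 (delete_current): list=[2, 1, 7, 5, 8] cursor@2
After 2 (prev): list=[2, 1, 7, 5, 8] cursor@2
After 3 (next): list=[2, 1, 7, 5, 8] cursor@1
After 4 (next): list=[2, 1, 7, 5, 8] cursor@7
After 5 (delete_current): list=[2, 1, 5, 8] cursor@5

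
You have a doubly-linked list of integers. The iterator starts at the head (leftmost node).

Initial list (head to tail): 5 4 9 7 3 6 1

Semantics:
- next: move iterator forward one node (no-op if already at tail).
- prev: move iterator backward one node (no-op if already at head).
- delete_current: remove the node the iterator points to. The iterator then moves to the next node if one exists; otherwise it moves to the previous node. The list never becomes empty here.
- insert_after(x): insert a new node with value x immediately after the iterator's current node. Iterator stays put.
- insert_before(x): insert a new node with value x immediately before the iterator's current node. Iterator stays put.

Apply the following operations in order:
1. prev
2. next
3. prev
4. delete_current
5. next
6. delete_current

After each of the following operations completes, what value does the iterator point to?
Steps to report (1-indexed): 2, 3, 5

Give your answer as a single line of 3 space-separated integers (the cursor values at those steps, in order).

Answer: 4 5 9

Derivation:
After 1 (prev): list=[5, 4, 9, 7, 3, 6, 1] cursor@5
After 2 (next): list=[5, 4, 9, 7, 3, 6, 1] cursor@4
After 3 (prev): list=[5, 4, 9, 7, 3, 6, 1] cursor@5
After 4 (delete_current): list=[4, 9, 7, 3, 6, 1] cursor@4
After 5 (next): list=[4, 9, 7, 3, 6, 1] cursor@9
After 6 (delete_current): list=[4, 7, 3, 6, 1] cursor@7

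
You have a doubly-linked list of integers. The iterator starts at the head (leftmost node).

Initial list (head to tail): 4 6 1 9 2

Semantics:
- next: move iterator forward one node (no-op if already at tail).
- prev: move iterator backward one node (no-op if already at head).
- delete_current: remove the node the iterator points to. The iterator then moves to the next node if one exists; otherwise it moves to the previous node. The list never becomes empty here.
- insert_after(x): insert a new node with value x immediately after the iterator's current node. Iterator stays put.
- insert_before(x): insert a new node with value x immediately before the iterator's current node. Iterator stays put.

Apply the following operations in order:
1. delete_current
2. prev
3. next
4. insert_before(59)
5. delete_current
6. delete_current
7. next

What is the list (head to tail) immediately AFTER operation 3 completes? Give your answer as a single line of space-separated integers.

Answer: 6 1 9 2

Derivation:
After 1 (delete_current): list=[6, 1, 9, 2] cursor@6
After 2 (prev): list=[6, 1, 9, 2] cursor@6
After 3 (next): list=[6, 1, 9, 2] cursor@1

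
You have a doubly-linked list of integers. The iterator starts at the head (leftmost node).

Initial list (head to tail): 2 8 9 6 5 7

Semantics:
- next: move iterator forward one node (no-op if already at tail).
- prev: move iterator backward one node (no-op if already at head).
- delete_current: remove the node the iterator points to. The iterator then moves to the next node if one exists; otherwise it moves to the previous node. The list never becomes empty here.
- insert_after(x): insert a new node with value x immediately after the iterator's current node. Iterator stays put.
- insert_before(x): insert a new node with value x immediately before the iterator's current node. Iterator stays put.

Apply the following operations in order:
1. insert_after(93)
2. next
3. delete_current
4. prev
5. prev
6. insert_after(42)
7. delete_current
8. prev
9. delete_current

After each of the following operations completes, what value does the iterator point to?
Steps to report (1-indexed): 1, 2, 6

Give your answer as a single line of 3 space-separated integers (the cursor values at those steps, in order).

After 1 (insert_after(93)): list=[2, 93, 8, 9, 6, 5, 7] cursor@2
After 2 (next): list=[2, 93, 8, 9, 6, 5, 7] cursor@93
After 3 (delete_current): list=[2, 8, 9, 6, 5, 7] cursor@8
After 4 (prev): list=[2, 8, 9, 6, 5, 7] cursor@2
After 5 (prev): list=[2, 8, 9, 6, 5, 7] cursor@2
After 6 (insert_after(42)): list=[2, 42, 8, 9, 6, 5, 7] cursor@2
After 7 (delete_current): list=[42, 8, 9, 6, 5, 7] cursor@42
After 8 (prev): list=[42, 8, 9, 6, 5, 7] cursor@42
After 9 (delete_current): list=[8, 9, 6, 5, 7] cursor@8

Answer: 2 93 2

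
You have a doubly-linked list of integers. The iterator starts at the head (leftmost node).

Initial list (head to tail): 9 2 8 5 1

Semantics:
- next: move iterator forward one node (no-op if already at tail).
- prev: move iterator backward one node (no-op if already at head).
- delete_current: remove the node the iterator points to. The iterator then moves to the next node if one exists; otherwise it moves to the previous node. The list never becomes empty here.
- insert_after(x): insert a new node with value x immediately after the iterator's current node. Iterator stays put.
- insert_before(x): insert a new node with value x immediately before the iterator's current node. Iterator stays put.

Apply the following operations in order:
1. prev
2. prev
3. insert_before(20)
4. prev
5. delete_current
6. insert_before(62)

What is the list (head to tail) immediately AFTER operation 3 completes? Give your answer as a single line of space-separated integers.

Answer: 20 9 2 8 5 1

Derivation:
After 1 (prev): list=[9, 2, 8, 5, 1] cursor@9
After 2 (prev): list=[9, 2, 8, 5, 1] cursor@9
After 3 (insert_before(20)): list=[20, 9, 2, 8, 5, 1] cursor@9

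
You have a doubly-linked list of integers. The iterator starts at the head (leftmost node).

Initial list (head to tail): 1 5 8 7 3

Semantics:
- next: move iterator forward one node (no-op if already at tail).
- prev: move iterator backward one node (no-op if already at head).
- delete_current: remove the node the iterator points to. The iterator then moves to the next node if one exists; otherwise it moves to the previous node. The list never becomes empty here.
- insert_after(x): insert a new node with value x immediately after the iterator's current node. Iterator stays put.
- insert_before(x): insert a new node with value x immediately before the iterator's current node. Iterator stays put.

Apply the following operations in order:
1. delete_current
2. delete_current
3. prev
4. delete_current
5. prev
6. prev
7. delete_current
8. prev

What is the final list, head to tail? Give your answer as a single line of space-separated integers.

After 1 (delete_current): list=[5, 8, 7, 3] cursor@5
After 2 (delete_current): list=[8, 7, 3] cursor@8
After 3 (prev): list=[8, 7, 3] cursor@8
After 4 (delete_current): list=[7, 3] cursor@7
After 5 (prev): list=[7, 3] cursor@7
After 6 (prev): list=[7, 3] cursor@7
After 7 (delete_current): list=[3] cursor@3
After 8 (prev): list=[3] cursor@3

Answer: 3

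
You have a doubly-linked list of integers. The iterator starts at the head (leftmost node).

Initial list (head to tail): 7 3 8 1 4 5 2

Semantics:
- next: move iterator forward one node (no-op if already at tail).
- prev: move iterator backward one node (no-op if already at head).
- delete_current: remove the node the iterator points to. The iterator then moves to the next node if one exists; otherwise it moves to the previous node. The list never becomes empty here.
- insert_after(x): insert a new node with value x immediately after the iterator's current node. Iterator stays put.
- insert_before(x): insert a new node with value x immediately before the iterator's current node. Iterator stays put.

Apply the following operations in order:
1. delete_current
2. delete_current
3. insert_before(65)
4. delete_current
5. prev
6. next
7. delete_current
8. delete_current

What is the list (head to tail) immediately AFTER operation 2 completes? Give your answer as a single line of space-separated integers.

Answer: 8 1 4 5 2

Derivation:
After 1 (delete_current): list=[3, 8, 1, 4, 5, 2] cursor@3
After 2 (delete_current): list=[8, 1, 4, 5, 2] cursor@8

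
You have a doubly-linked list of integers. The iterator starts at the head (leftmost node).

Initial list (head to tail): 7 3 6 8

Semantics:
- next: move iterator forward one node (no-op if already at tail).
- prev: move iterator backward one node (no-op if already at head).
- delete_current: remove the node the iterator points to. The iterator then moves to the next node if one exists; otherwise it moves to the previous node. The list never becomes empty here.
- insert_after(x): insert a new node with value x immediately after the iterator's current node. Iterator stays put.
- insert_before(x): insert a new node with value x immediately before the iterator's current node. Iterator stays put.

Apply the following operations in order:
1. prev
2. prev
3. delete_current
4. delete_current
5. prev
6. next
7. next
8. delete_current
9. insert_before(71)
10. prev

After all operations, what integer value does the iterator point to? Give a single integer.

After 1 (prev): list=[7, 3, 6, 8] cursor@7
After 2 (prev): list=[7, 3, 6, 8] cursor@7
After 3 (delete_current): list=[3, 6, 8] cursor@3
After 4 (delete_current): list=[6, 8] cursor@6
After 5 (prev): list=[6, 8] cursor@6
After 6 (next): list=[6, 8] cursor@8
After 7 (next): list=[6, 8] cursor@8
After 8 (delete_current): list=[6] cursor@6
After 9 (insert_before(71)): list=[71, 6] cursor@6
After 10 (prev): list=[71, 6] cursor@71

Answer: 71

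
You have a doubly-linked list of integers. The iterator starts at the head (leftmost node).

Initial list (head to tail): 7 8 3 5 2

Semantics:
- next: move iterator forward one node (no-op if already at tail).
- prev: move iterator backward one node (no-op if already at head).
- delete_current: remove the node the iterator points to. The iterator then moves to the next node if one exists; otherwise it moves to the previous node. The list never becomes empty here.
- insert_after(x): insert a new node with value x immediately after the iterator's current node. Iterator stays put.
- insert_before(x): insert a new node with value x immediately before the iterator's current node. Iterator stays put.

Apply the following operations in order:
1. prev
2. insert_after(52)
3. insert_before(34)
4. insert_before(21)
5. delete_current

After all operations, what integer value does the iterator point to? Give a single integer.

Answer: 52

Derivation:
After 1 (prev): list=[7, 8, 3, 5, 2] cursor@7
After 2 (insert_after(52)): list=[7, 52, 8, 3, 5, 2] cursor@7
After 3 (insert_before(34)): list=[34, 7, 52, 8, 3, 5, 2] cursor@7
After 4 (insert_before(21)): list=[34, 21, 7, 52, 8, 3, 5, 2] cursor@7
After 5 (delete_current): list=[34, 21, 52, 8, 3, 5, 2] cursor@52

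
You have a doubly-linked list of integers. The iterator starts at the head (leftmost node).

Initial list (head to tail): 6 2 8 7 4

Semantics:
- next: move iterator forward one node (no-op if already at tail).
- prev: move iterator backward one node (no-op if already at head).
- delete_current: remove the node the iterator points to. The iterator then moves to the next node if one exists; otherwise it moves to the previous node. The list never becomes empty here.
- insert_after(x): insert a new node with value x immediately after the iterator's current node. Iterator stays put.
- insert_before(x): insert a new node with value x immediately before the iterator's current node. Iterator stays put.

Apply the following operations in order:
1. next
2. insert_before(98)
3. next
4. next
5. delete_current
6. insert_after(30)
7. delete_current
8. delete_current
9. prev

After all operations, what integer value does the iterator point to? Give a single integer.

After 1 (next): list=[6, 2, 8, 7, 4] cursor@2
After 2 (insert_before(98)): list=[6, 98, 2, 8, 7, 4] cursor@2
After 3 (next): list=[6, 98, 2, 8, 7, 4] cursor@8
After 4 (next): list=[6, 98, 2, 8, 7, 4] cursor@7
After 5 (delete_current): list=[6, 98, 2, 8, 4] cursor@4
After 6 (insert_after(30)): list=[6, 98, 2, 8, 4, 30] cursor@4
After 7 (delete_current): list=[6, 98, 2, 8, 30] cursor@30
After 8 (delete_current): list=[6, 98, 2, 8] cursor@8
After 9 (prev): list=[6, 98, 2, 8] cursor@2

Answer: 2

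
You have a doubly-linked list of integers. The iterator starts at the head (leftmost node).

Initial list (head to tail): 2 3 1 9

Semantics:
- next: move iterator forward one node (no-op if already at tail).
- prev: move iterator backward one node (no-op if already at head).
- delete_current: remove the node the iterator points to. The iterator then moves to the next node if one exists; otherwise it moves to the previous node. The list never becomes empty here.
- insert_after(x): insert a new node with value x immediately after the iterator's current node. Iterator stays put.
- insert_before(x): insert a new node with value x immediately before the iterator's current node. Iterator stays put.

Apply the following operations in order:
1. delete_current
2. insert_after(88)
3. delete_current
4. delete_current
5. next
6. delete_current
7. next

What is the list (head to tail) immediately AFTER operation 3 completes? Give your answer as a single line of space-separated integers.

Answer: 88 1 9

Derivation:
After 1 (delete_current): list=[3, 1, 9] cursor@3
After 2 (insert_after(88)): list=[3, 88, 1, 9] cursor@3
After 3 (delete_current): list=[88, 1, 9] cursor@88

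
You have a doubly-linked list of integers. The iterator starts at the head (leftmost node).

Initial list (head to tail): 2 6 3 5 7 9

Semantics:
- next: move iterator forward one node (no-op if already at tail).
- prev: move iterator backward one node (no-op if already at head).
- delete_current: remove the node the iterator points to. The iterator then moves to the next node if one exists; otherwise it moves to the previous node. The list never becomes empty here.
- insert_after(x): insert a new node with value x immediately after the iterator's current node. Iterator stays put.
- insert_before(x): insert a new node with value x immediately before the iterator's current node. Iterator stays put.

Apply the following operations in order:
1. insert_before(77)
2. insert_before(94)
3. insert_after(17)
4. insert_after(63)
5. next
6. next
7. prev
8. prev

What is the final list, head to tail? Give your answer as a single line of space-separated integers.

After 1 (insert_before(77)): list=[77, 2, 6, 3, 5, 7, 9] cursor@2
After 2 (insert_before(94)): list=[77, 94, 2, 6, 3, 5, 7, 9] cursor@2
After 3 (insert_after(17)): list=[77, 94, 2, 17, 6, 3, 5, 7, 9] cursor@2
After 4 (insert_after(63)): list=[77, 94, 2, 63, 17, 6, 3, 5, 7, 9] cursor@2
After 5 (next): list=[77, 94, 2, 63, 17, 6, 3, 5, 7, 9] cursor@63
After 6 (next): list=[77, 94, 2, 63, 17, 6, 3, 5, 7, 9] cursor@17
After 7 (prev): list=[77, 94, 2, 63, 17, 6, 3, 5, 7, 9] cursor@63
After 8 (prev): list=[77, 94, 2, 63, 17, 6, 3, 5, 7, 9] cursor@2

Answer: 77 94 2 63 17 6 3 5 7 9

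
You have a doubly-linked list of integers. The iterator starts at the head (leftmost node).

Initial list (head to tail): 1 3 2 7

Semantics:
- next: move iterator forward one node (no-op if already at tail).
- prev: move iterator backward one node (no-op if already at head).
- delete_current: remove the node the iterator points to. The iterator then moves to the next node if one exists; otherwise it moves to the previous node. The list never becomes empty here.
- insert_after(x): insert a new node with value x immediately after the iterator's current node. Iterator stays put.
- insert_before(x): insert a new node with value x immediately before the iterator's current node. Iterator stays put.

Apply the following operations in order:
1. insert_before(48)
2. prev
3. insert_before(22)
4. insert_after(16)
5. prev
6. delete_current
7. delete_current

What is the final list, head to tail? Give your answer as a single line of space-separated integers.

After 1 (insert_before(48)): list=[48, 1, 3, 2, 7] cursor@1
After 2 (prev): list=[48, 1, 3, 2, 7] cursor@48
After 3 (insert_before(22)): list=[22, 48, 1, 3, 2, 7] cursor@48
After 4 (insert_after(16)): list=[22, 48, 16, 1, 3, 2, 7] cursor@48
After 5 (prev): list=[22, 48, 16, 1, 3, 2, 7] cursor@22
After 6 (delete_current): list=[48, 16, 1, 3, 2, 7] cursor@48
After 7 (delete_current): list=[16, 1, 3, 2, 7] cursor@16

Answer: 16 1 3 2 7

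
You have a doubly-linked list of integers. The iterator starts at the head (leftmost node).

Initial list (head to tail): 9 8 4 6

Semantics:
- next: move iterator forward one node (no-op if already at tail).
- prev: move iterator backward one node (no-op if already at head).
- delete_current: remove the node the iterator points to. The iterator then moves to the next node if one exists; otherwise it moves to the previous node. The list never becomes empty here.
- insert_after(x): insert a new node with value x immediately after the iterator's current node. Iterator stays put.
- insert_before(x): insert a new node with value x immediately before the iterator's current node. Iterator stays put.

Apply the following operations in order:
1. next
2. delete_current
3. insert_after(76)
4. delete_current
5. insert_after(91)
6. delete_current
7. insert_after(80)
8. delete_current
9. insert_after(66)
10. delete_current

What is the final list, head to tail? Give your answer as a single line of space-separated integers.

After 1 (next): list=[9, 8, 4, 6] cursor@8
After 2 (delete_current): list=[9, 4, 6] cursor@4
After 3 (insert_after(76)): list=[9, 4, 76, 6] cursor@4
After 4 (delete_current): list=[9, 76, 6] cursor@76
After 5 (insert_after(91)): list=[9, 76, 91, 6] cursor@76
After 6 (delete_current): list=[9, 91, 6] cursor@91
After 7 (insert_after(80)): list=[9, 91, 80, 6] cursor@91
After 8 (delete_current): list=[9, 80, 6] cursor@80
After 9 (insert_after(66)): list=[9, 80, 66, 6] cursor@80
After 10 (delete_current): list=[9, 66, 6] cursor@66

Answer: 9 66 6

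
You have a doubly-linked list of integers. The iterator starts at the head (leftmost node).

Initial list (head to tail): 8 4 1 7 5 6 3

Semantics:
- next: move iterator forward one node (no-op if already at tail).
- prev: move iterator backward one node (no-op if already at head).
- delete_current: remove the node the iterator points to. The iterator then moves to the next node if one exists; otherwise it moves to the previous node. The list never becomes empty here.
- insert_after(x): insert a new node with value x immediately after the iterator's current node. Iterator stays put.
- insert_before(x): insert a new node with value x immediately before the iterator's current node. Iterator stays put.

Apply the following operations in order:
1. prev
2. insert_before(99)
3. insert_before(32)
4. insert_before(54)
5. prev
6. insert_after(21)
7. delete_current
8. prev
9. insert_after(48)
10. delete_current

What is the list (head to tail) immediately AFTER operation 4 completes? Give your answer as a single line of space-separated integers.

After 1 (prev): list=[8, 4, 1, 7, 5, 6, 3] cursor@8
After 2 (insert_before(99)): list=[99, 8, 4, 1, 7, 5, 6, 3] cursor@8
After 3 (insert_before(32)): list=[99, 32, 8, 4, 1, 7, 5, 6, 3] cursor@8
After 4 (insert_before(54)): list=[99, 32, 54, 8, 4, 1, 7, 5, 6, 3] cursor@8

Answer: 99 32 54 8 4 1 7 5 6 3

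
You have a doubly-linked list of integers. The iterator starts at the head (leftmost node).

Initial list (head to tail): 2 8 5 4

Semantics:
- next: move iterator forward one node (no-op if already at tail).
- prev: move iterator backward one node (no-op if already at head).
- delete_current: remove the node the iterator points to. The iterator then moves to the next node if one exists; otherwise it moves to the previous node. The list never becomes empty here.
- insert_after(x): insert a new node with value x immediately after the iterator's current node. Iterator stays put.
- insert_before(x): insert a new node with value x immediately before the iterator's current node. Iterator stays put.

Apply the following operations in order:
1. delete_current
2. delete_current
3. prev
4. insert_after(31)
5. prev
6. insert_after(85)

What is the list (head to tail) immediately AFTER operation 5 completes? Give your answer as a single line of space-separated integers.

Answer: 5 31 4

Derivation:
After 1 (delete_current): list=[8, 5, 4] cursor@8
After 2 (delete_current): list=[5, 4] cursor@5
After 3 (prev): list=[5, 4] cursor@5
After 4 (insert_after(31)): list=[5, 31, 4] cursor@5
After 5 (prev): list=[5, 31, 4] cursor@5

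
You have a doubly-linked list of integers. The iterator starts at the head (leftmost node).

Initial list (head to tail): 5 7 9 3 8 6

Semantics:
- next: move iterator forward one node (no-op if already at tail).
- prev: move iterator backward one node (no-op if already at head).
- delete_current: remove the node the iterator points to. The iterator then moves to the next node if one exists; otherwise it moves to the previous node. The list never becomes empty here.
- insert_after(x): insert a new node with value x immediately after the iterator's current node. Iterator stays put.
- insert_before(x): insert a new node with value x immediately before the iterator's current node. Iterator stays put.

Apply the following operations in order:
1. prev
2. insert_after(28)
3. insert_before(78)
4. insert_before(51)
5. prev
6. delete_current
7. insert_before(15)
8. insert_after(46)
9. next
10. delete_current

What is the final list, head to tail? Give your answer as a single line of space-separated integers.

After 1 (prev): list=[5, 7, 9, 3, 8, 6] cursor@5
After 2 (insert_after(28)): list=[5, 28, 7, 9, 3, 8, 6] cursor@5
After 3 (insert_before(78)): list=[78, 5, 28, 7, 9, 3, 8, 6] cursor@5
After 4 (insert_before(51)): list=[78, 51, 5, 28, 7, 9, 3, 8, 6] cursor@5
After 5 (prev): list=[78, 51, 5, 28, 7, 9, 3, 8, 6] cursor@51
After 6 (delete_current): list=[78, 5, 28, 7, 9, 3, 8, 6] cursor@5
After 7 (insert_before(15)): list=[78, 15, 5, 28, 7, 9, 3, 8, 6] cursor@5
After 8 (insert_after(46)): list=[78, 15, 5, 46, 28, 7, 9, 3, 8, 6] cursor@5
After 9 (next): list=[78, 15, 5, 46, 28, 7, 9, 3, 8, 6] cursor@46
After 10 (delete_current): list=[78, 15, 5, 28, 7, 9, 3, 8, 6] cursor@28

Answer: 78 15 5 28 7 9 3 8 6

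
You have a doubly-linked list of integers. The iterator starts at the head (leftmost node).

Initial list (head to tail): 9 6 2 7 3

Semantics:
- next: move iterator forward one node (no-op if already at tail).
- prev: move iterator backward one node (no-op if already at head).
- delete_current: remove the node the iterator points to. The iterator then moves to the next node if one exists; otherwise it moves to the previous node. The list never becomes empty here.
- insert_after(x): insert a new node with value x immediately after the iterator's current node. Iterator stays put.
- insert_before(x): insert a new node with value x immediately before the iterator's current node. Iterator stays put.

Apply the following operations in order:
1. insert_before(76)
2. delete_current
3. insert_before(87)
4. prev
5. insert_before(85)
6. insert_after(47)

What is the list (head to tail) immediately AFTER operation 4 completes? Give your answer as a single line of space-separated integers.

Answer: 76 87 6 2 7 3

Derivation:
After 1 (insert_before(76)): list=[76, 9, 6, 2, 7, 3] cursor@9
After 2 (delete_current): list=[76, 6, 2, 7, 3] cursor@6
After 3 (insert_before(87)): list=[76, 87, 6, 2, 7, 3] cursor@6
After 4 (prev): list=[76, 87, 6, 2, 7, 3] cursor@87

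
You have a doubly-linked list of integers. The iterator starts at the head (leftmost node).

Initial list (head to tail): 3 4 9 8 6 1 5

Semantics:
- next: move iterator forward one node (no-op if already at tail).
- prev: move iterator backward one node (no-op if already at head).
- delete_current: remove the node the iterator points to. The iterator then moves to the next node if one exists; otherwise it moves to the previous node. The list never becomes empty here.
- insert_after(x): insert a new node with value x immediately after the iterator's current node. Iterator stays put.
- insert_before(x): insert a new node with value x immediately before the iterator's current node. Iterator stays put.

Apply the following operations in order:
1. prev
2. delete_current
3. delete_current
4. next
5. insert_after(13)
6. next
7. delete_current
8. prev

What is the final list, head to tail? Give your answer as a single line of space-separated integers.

After 1 (prev): list=[3, 4, 9, 8, 6, 1, 5] cursor@3
After 2 (delete_current): list=[4, 9, 8, 6, 1, 5] cursor@4
After 3 (delete_current): list=[9, 8, 6, 1, 5] cursor@9
After 4 (next): list=[9, 8, 6, 1, 5] cursor@8
After 5 (insert_after(13)): list=[9, 8, 13, 6, 1, 5] cursor@8
After 6 (next): list=[9, 8, 13, 6, 1, 5] cursor@13
After 7 (delete_current): list=[9, 8, 6, 1, 5] cursor@6
After 8 (prev): list=[9, 8, 6, 1, 5] cursor@8

Answer: 9 8 6 1 5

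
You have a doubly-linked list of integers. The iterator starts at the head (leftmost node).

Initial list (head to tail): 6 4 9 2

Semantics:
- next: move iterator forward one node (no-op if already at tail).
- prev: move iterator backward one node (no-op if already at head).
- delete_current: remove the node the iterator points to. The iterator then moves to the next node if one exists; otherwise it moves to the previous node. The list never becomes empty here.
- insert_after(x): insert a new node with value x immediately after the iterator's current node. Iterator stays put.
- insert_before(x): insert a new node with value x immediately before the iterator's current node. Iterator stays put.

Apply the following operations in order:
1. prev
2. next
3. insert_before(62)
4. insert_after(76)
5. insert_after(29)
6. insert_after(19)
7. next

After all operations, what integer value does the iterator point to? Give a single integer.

After 1 (prev): list=[6, 4, 9, 2] cursor@6
After 2 (next): list=[6, 4, 9, 2] cursor@4
After 3 (insert_before(62)): list=[6, 62, 4, 9, 2] cursor@4
After 4 (insert_after(76)): list=[6, 62, 4, 76, 9, 2] cursor@4
After 5 (insert_after(29)): list=[6, 62, 4, 29, 76, 9, 2] cursor@4
After 6 (insert_after(19)): list=[6, 62, 4, 19, 29, 76, 9, 2] cursor@4
After 7 (next): list=[6, 62, 4, 19, 29, 76, 9, 2] cursor@19

Answer: 19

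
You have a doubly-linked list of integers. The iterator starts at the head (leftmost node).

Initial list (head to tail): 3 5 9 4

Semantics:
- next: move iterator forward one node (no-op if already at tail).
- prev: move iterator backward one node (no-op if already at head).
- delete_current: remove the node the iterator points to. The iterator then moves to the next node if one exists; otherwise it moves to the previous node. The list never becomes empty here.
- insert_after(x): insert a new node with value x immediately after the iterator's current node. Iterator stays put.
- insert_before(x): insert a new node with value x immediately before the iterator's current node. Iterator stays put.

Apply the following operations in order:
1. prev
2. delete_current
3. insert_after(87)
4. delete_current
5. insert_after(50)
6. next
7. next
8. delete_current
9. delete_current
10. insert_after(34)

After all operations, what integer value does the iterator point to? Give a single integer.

Answer: 50

Derivation:
After 1 (prev): list=[3, 5, 9, 4] cursor@3
After 2 (delete_current): list=[5, 9, 4] cursor@5
After 3 (insert_after(87)): list=[5, 87, 9, 4] cursor@5
After 4 (delete_current): list=[87, 9, 4] cursor@87
After 5 (insert_after(50)): list=[87, 50, 9, 4] cursor@87
After 6 (next): list=[87, 50, 9, 4] cursor@50
After 7 (next): list=[87, 50, 9, 4] cursor@9
After 8 (delete_current): list=[87, 50, 4] cursor@4
After 9 (delete_current): list=[87, 50] cursor@50
After 10 (insert_after(34)): list=[87, 50, 34] cursor@50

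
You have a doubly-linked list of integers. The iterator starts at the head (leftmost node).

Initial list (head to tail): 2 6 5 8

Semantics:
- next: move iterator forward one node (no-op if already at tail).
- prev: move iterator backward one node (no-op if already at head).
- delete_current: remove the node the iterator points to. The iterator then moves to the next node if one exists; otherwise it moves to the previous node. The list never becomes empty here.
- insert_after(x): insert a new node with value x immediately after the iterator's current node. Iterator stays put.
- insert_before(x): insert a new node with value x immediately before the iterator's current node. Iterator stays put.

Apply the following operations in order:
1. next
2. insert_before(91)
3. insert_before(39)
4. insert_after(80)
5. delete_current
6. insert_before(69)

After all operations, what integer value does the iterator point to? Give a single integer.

After 1 (next): list=[2, 6, 5, 8] cursor@6
After 2 (insert_before(91)): list=[2, 91, 6, 5, 8] cursor@6
After 3 (insert_before(39)): list=[2, 91, 39, 6, 5, 8] cursor@6
After 4 (insert_after(80)): list=[2, 91, 39, 6, 80, 5, 8] cursor@6
After 5 (delete_current): list=[2, 91, 39, 80, 5, 8] cursor@80
After 6 (insert_before(69)): list=[2, 91, 39, 69, 80, 5, 8] cursor@80

Answer: 80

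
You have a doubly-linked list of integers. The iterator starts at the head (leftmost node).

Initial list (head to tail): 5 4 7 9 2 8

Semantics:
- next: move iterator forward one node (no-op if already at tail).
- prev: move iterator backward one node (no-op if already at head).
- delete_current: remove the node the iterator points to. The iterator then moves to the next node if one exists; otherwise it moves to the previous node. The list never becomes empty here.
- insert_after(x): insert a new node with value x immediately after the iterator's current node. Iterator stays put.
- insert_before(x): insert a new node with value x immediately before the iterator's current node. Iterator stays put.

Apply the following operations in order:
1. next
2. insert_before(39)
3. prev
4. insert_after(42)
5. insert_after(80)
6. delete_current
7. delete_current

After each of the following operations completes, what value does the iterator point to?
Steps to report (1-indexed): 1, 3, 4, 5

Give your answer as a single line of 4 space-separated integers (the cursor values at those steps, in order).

After 1 (next): list=[5, 4, 7, 9, 2, 8] cursor@4
After 2 (insert_before(39)): list=[5, 39, 4, 7, 9, 2, 8] cursor@4
After 3 (prev): list=[5, 39, 4, 7, 9, 2, 8] cursor@39
After 4 (insert_after(42)): list=[5, 39, 42, 4, 7, 9, 2, 8] cursor@39
After 5 (insert_after(80)): list=[5, 39, 80, 42, 4, 7, 9, 2, 8] cursor@39
After 6 (delete_current): list=[5, 80, 42, 4, 7, 9, 2, 8] cursor@80
After 7 (delete_current): list=[5, 42, 4, 7, 9, 2, 8] cursor@42

Answer: 4 39 39 39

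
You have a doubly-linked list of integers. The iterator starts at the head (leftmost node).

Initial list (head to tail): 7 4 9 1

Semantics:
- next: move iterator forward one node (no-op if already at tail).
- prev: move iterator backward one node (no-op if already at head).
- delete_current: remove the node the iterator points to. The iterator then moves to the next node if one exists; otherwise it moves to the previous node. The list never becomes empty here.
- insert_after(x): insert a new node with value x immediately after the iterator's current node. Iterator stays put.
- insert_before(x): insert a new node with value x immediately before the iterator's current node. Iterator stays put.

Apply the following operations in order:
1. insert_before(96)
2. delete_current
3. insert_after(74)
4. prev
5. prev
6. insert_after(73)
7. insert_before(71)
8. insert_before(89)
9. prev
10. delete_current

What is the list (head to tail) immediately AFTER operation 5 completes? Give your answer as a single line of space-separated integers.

Answer: 96 4 74 9 1

Derivation:
After 1 (insert_before(96)): list=[96, 7, 4, 9, 1] cursor@7
After 2 (delete_current): list=[96, 4, 9, 1] cursor@4
After 3 (insert_after(74)): list=[96, 4, 74, 9, 1] cursor@4
After 4 (prev): list=[96, 4, 74, 9, 1] cursor@96
After 5 (prev): list=[96, 4, 74, 9, 1] cursor@96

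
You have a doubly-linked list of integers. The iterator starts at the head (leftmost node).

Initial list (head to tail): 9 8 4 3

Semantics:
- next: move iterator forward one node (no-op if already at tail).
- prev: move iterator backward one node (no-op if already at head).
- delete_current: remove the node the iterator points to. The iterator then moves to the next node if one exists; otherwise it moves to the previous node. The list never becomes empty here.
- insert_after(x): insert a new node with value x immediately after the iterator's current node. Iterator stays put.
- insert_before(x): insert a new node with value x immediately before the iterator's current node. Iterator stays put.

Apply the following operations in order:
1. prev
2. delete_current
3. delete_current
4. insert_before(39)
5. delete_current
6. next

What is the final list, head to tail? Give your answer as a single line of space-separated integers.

Answer: 39 3

Derivation:
After 1 (prev): list=[9, 8, 4, 3] cursor@9
After 2 (delete_current): list=[8, 4, 3] cursor@8
After 3 (delete_current): list=[4, 3] cursor@4
After 4 (insert_before(39)): list=[39, 4, 3] cursor@4
After 5 (delete_current): list=[39, 3] cursor@3
After 6 (next): list=[39, 3] cursor@3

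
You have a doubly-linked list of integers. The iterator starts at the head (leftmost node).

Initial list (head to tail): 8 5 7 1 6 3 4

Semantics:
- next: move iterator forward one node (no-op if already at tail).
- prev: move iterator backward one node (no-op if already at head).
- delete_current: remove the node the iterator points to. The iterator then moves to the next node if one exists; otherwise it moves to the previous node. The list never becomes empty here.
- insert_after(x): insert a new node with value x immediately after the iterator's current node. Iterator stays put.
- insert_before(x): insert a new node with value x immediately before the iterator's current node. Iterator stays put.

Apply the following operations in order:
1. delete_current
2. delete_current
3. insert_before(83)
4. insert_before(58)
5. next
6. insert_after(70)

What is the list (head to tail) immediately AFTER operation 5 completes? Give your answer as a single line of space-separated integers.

Answer: 83 58 7 1 6 3 4

Derivation:
After 1 (delete_current): list=[5, 7, 1, 6, 3, 4] cursor@5
After 2 (delete_current): list=[7, 1, 6, 3, 4] cursor@7
After 3 (insert_before(83)): list=[83, 7, 1, 6, 3, 4] cursor@7
After 4 (insert_before(58)): list=[83, 58, 7, 1, 6, 3, 4] cursor@7
After 5 (next): list=[83, 58, 7, 1, 6, 3, 4] cursor@1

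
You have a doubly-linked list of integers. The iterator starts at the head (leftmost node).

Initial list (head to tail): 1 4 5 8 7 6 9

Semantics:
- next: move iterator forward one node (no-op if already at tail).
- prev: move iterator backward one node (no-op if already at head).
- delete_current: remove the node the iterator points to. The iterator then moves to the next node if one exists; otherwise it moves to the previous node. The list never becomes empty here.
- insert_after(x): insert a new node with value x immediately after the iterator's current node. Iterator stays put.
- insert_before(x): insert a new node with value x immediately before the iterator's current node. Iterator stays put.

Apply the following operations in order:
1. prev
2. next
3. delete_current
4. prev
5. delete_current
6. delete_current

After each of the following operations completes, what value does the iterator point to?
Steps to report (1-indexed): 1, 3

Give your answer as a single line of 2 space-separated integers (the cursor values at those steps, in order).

Answer: 1 5

Derivation:
After 1 (prev): list=[1, 4, 5, 8, 7, 6, 9] cursor@1
After 2 (next): list=[1, 4, 5, 8, 7, 6, 9] cursor@4
After 3 (delete_current): list=[1, 5, 8, 7, 6, 9] cursor@5
After 4 (prev): list=[1, 5, 8, 7, 6, 9] cursor@1
After 5 (delete_current): list=[5, 8, 7, 6, 9] cursor@5
After 6 (delete_current): list=[8, 7, 6, 9] cursor@8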